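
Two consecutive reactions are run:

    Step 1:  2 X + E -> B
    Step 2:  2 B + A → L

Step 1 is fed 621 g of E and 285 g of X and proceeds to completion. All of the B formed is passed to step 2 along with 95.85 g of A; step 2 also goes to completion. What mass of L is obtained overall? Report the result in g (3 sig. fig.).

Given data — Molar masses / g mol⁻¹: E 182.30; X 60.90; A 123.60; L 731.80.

Step 1:
n(E) = 621.0 / 182.30 = 3.406 mol
n(X) = 285.0 / 60.90 = 4.680 mol
n/ν for E = 3.406/1 = 3.406
n/ν for X = 4.680/2 = 2.340
Smallest n/ν is X → limiting reagent.
n(B) produced = (1/2) × 4.680 = 2.340 mol
Step 2:
n(B) available = 2.340 mol
n(A) = 95.85 / 123.60 = 0.7755 mol
n/ν for B = 2.340/2 = 1.170
n/ν for A = 0.7755/1 = 0.7755
Smallest n/ν is A → limiting reagent.
n(L) = (1/1) × 0.7755 = 0.7755 mol
mass = 0.7755 × 731.80 = 567.5 g

568 g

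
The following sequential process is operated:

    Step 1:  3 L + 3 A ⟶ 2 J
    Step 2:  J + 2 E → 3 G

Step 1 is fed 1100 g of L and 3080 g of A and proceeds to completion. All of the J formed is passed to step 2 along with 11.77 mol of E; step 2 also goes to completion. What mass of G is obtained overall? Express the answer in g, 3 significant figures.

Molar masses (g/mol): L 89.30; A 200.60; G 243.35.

Step 1:
n(L) = 1100 / 89.30 = 12.32 mol
n(A) = 3080 / 200.60 = 15.35 mol
n/ν for L = 12.32/3 = 4.107
n/ν for A = 15.35/3 = 5.117
Smallest n/ν is L → limiting reagent.
n(J) produced = (2/3) × 12.32 = 8.213 mol
Step 2:
n(J) available = 8.213 mol
n(E) = 11.77 mol
n/ν for J = 8.213/1 = 8.213
n/ν for E = 11.77/2 = 5.885
Smallest n/ν is E → limiting reagent.
n(G) = (3/2) × 11.77 = 17.66 mol
mass = 17.66 × 243.35 = 4298 g

4300 g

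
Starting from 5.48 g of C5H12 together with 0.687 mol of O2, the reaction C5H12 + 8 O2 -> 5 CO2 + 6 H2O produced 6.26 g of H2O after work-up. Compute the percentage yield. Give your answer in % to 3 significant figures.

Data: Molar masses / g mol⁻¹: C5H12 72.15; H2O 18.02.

76.2 %

n(C5H12) = 5.480 / 72.15 = 0.07595 mol
n(O2) = 0.6870 mol
n/ν → C5H12: 0.07595, O2: 0.08588; C5H12 is limiting.
theoretical n(H2O) = (6/1) × 0.07595 = 0.4557 mol → 8.212 g
% yield = 6.26 / 8.212 × 100 = 76.23 %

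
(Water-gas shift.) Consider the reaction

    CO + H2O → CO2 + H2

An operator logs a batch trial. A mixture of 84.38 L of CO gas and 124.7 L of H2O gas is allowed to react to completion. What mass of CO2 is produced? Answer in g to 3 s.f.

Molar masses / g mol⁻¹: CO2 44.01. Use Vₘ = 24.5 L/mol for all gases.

n(CO) = 84.38 / 24.5 = 3.444 mol
n(H2O) = 124.7 / 24.5 = 5.090 mol
n/ν → CO: 3.444, H2O: 5.090; CO is limiting.
n(CO2) = (1/1) × 3.444 = 3.444 mol
mass = 3.444 × 44.01 = 151.6 g

152 g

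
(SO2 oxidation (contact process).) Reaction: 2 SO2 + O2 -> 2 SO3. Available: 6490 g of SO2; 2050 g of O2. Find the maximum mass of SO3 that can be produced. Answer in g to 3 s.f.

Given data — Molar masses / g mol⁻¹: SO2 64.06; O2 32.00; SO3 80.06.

8110 g

n(SO2) = 6490 / 64.06 = 101.3 mol
n(O2) = 2050 / 32.00 = 64.06 mol
n/ν for SO2 = 101.3/2 = 50.65
n/ν for O2 = 64.06/1 = 64.06
Smallest n/ν is SO2 → limiting reagent.
n(SO3) = (2/2) × 101.3 = 101.3 mol
mass = 101.3 × 80.06 = 8110 g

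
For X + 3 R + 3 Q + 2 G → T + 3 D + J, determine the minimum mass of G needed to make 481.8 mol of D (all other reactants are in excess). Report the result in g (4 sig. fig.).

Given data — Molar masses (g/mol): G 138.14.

44370 g

n(D) = 481.8 mol
n(G) = (2/3) × 481.8 = 321.2 mol
mass = 321.2 × 138.14 = 44370 g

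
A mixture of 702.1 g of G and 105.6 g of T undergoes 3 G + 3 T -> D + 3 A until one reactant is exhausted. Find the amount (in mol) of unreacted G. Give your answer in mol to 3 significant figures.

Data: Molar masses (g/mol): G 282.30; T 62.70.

0.803 mol

n(G) = 702.1 / 282.30 = 2.487 mol
n(T) = 105.6 / 62.70 = 1.684 mol
n/ν for G = 2.487/3 = 0.8290
n/ν for T = 1.684/3 = 0.5613
Smallest n/ν is T → limiting reagent.
G consumed = (3/3) × 1.684 = 1.684 mol
G remaining = 2.487 − 1.684 = 0.8030 mol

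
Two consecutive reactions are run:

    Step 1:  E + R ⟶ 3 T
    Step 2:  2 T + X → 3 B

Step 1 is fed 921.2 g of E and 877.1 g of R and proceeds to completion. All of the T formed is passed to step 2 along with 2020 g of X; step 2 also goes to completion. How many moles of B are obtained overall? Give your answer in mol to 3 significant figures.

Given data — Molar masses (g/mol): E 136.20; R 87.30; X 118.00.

Step 1:
n(E) = 921.2 / 136.20 = 6.764 mol
n(R) = 877.1 / 87.30 = 10.05 mol
n/ν for E = 6.764/1 = 6.764
n/ν for R = 10.05/1 = 10.05
Smallest n/ν is E → limiting reagent.
n(T) produced = (3/1) × 6.764 = 20.29 mol
Step 2:
n(T) available = 20.29 mol
n(X) = 2020 / 118.00 = 17.12 mol
n/ν for T = 20.29/2 = 10.15
n/ν for X = 17.12/1 = 17.12
Smallest n/ν is T → limiting reagent.
n(B) = (3/2) × 20.29 = 30.44 mol

30.4 mol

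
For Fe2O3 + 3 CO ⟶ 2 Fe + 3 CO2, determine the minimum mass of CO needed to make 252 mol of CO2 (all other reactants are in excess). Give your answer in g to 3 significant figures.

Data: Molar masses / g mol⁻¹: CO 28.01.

n(CO2) = 252.0 mol
n(CO) = (3/3) × 252.0 = 252.0 mol
mass = 252.0 × 28.01 = 7059 g

7060 g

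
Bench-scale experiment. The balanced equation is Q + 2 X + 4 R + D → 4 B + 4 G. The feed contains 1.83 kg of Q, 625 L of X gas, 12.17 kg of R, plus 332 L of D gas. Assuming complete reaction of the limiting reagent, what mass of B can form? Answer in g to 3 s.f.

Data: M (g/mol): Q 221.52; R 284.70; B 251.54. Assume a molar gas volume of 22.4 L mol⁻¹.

8310 g

n(Q) = 1.830×1000 / 221.52 = 8.261 mol
n(X) = 625.0 / 22.4 = 27.90 mol
n(R) = 12.17×1000 / 284.70 = 42.75 mol
n(D) = 332.0 / 22.4 = 14.82 mol
n/ν → Q: 8.261, X: 13.95, R: 10.69, D: 14.82; Q is limiting.
n(B) = (4/1) × 8.261 = 33.04 mol
mass = 33.04 × 251.54 = 8311 g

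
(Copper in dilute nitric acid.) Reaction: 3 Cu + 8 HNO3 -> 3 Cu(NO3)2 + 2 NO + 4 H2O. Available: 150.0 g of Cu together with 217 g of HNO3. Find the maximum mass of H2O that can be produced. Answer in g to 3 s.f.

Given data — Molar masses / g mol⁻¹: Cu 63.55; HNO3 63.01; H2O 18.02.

31.0 g

n(Cu) = 150.0 / 63.55 = 2.360 mol
n(HNO3) = 217.0 / 63.01 = 3.444 mol
n/ν for Cu = 2.360/3 = 0.7867
n/ν for HNO3 = 3.444/8 = 0.4305
Smallest n/ν is HNO3 → limiting reagent.
n(H2O) = (4/8) × 3.444 = 1.722 mol
mass = 1.722 × 18.02 = 31.03 g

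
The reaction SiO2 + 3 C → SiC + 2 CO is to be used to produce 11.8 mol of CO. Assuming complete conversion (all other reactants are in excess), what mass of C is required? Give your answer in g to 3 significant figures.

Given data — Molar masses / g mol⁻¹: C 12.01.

213 g

n(CO) = 11.80 mol
n(C) = (3/2) × 11.80 = 17.70 mol
mass = 17.70 × 12.01 = 212.6 g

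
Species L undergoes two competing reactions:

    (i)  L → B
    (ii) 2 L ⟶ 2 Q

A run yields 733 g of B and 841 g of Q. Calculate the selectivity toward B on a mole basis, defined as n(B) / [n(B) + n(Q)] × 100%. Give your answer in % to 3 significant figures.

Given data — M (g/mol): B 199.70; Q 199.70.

46.6 %

n(B) = 733 / 199.70 = 3.671 mol
n(Q) = 841 / 199.70 = 4.211 mol
selectivity = 3.671/(3.671+4.211) × 100 = 46.57 %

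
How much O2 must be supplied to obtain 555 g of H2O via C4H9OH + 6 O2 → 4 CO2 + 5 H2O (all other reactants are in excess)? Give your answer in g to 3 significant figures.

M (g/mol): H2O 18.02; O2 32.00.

1180 g

n(H2O) = 555 / 18.02 = 30.80 mol
n(O2) = (6/5) × 30.80 = 36.96 mol
mass = 36.96 × 32.00 = 1183 g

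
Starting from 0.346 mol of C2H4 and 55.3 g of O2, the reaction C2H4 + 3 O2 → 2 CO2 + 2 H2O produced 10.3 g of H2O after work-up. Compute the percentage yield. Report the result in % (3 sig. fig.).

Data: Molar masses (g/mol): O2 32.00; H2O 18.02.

n(C2H4) = 0.3460 mol
n(O2) = 55.30 / 32.00 = 1.728 mol
n/ν for C2H4 = 0.3460/1 = 0.3460
n/ν for O2 = 1.728/3 = 0.5760
Smallest n/ν is C2H4 → limiting reagent.
theoretical n(H2O) = (2/1) × 0.3460 = 0.6920 mol → 12.47 g
% yield = 10.3 / 12.47 × 100 = 82.60 %

82.6 %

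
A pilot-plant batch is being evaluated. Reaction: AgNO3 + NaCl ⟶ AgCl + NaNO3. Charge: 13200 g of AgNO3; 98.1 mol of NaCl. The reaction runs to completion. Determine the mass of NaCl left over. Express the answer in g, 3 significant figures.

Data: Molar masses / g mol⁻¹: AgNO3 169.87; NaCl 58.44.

n(AgNO3) = 13200 / 169.87 = 77.71 mol
n(NaCl) = 98.10 mol
n/ν for AgNO3 = 77.71/1 = 77.71
n/ν for NaCl = 98.10/1 = 98.10
Smallest n/ν is AgNO3 → limiting reagent.
NaCl consumed = (1/1) × 77.71 = 77.71 mol
NaCl remaining = 98.10 − 77.71 = 20.39 mol
mass = 20.39 × 58.44 = 1192 g

1190 g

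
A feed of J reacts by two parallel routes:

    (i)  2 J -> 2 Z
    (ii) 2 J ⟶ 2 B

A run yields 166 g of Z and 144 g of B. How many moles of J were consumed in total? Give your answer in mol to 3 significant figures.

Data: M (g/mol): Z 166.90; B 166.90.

1.86 mol

n(Z) = 166 / 166.90 = 0.9946 mol
n(B) = 144 / 166.90 = 0.8628 mol
n(J) via (i) = (2/2)×0.9946 = 0.9946 mol
n(J) via (ii) = (2/2)×0.8628 = 0.8628 mol
total n(J) = 0.9946 + 0.8628 = 1.857 mol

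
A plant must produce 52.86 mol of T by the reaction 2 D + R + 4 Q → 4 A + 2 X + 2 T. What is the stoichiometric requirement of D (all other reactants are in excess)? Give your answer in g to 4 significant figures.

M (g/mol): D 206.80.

n(T) = 52.86 mol
n(D) = (2/2) × 52.86 = 52.86 mol
mass = 52.86 × 206.80 = 10930 g

10930 g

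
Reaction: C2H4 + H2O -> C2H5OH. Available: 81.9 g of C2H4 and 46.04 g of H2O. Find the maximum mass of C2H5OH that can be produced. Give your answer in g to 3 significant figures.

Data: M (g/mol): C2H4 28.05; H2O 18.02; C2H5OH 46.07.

118 g

n(C2H4) = 81.90 / 28.05 = 2.920 mol
n(H2O) = 46.04 / 18.02 = 2.555 mol
n/ν for C2H4 = 2.920/1 = 2.920
n/ν for H2O = 2.555/1 = 2.555
Smallest n/ν is H2O → limiting reagent.
n(C2H5OH) = (1/1) × 2.555 = 2.555 mol
mass = 2.555 × 46.07 = 117.7 g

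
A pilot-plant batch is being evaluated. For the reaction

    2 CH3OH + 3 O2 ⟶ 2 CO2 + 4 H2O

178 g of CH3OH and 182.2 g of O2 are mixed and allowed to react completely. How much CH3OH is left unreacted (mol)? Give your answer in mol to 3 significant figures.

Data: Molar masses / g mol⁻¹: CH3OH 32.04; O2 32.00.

1.76 mol

n(CH3OH) = 178.0 / 32.04 = 5.556 mol
n(O2) = 182.2 / 32.00 = 5.694 mol
n/ν for CH3OH = 5.556/2 = 2.778
n/ν for O2 = 5.694/3 = 1.898
Smallest n/ν is O2 → limiting reagent.
CH3OH consumed = (2/3) × 5.694 = 3.796 mol
CH3OH remaining = 5.556 − 3.796 = 1.760 mol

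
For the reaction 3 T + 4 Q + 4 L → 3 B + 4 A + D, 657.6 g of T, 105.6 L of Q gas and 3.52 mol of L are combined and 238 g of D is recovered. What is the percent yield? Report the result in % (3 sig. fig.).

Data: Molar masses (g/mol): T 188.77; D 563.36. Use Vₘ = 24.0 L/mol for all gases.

48.0 %

n(T) = 657.6 / 188.77 = 3.484 mol
n(Q) = 105.6 / 24.0 = 4.400 mol
n(L) = 3.520 mol
n/ν → T: 1.161, Q: 1.100, L: 0.8800; L is limiting.
theoretical n(D) = (1/4) × 3.520 = 0.8800 mol → 495.8 g
% yield = 238 / 495.8 × 100 = 48.00 %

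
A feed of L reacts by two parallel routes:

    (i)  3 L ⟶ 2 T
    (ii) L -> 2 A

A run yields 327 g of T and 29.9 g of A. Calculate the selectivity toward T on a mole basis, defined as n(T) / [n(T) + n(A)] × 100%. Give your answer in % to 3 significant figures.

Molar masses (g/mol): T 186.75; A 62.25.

78.5 %

n(T) = 327 / 186.75 = 1.751 mol
n(A) = 29.9 / 62.25 = 0.4803 mol
selectivity = 1.751/(1.751+0.4803) × 100 = 78.47 %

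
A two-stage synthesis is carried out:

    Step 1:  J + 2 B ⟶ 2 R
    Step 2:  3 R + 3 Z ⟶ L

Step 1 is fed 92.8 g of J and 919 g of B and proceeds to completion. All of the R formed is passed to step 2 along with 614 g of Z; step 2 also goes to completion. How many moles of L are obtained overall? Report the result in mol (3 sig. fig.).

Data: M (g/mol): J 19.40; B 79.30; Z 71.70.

2.85 mol

Step 1:
n(J) = 92.80 / 19.40 = 4.784 mol
n(B) = 919.0 / 79.30 = 11.59 mol
n/ν for J = 4.784/1 = 4.784
n/ν for B = 11.59/2 = 5.795
Smallest n/ν is J → limiting reagent.
n(R) produced = (2/1) × 4.784 = 9.568 mol
Step 2:
n(R) available = 9.568 mol
n(Z) = 614.0 / 71.70 = 8.563 mol
n/ν for R = 9.568/3 = 3.189
n/ν for Z = 8.563/3 = 2.854
Smallest n/ν is Z → limiting reagent.
n(L) = (1/3) × 8.563 = 2.854 mol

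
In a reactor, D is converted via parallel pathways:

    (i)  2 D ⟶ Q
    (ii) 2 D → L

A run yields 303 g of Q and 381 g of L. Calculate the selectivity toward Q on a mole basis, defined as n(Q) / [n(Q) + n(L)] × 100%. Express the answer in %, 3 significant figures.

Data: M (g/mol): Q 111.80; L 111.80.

n(Q) = 303 / 111.80 = 2.710 mol
n(L) = 381 / 111.80 = 3.408 mol
selectivity = 2.710/(2.710+3.408) × 100 = 44.30 %

44.3 %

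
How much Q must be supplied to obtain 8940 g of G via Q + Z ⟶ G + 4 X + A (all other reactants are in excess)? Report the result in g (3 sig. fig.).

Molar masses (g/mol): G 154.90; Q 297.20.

n(G) = 8940 / 154.90 = 57.71 mol
n(Q) = (1/1) × 57.71 = 57.71 mol
mass = 57.71 × 297.20 = 17150 g

17200 g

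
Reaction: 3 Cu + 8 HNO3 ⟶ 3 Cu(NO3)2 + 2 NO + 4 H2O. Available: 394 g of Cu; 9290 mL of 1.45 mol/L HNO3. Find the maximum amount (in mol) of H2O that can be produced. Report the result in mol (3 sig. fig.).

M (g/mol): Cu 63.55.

6.74 mol

n(Cu) = 394.0 / 63.55 = 6.200 mol
n(HNO3) = 1.45 × 9290/1000 = 13.47 mol
n/ν for Cu = 6.200/3 = 2.067
n/ν for HNO3 = 13.47/8 = 1.684
Smallest n/ν is HNO3 → limiting reagent.
n(H2O) = (4/8) × 13.47 = 6.735 mol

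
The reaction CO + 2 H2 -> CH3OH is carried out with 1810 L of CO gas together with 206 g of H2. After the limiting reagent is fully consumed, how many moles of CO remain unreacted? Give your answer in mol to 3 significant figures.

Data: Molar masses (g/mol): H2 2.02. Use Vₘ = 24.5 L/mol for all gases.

22.9 mol

n(CO) = 1810 / 24.5 = 73.88 mol
n(H2) = 206.0 / 2.02 = 102.0 mol
n/ν for CO = 73.88/1 = 73.88
n/ν for H2 = 102.0/2 = 51.00
Smallest n/ν is H2 → limiting reagent.
CO consumed = (1/2) × 102.0 = 51.00 mol
CO remaining = 73.88 − 51.00 = 22.88 mol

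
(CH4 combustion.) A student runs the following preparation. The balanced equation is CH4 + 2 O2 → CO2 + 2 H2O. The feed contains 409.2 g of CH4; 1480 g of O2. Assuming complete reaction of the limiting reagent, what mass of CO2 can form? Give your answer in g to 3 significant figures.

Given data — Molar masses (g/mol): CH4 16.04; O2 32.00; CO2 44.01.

n(CH4) = 409.2 / 16.04 = 25.51 mol
n(O2) = 1480 / 32.00 = 46.25 mol
n/ν for CH4 = 25.51/1 = 25.51
n/ν for O2 = 46.25/2 = 23.13
Smallest n/ν is O2 → limiting reagent.
n(CO2) = (1/2) × 46.25 = 23.13 mol
mass = 23.13 × 44.01 = 1018 g

1020 g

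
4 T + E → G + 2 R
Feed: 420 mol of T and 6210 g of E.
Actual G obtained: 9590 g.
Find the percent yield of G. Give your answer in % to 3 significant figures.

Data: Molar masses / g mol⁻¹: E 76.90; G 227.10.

n(T) = 420.0 mol
n(E) = 6210 / 76.90 = 80.75 mol
n/ν for T = 420.0/4 = 105.0
n/ν for E = 80.75/1 = 80.75
Smallest n/ν is E → limiting reagent.
theoretical n(G) = (1/1) × 80.75 = 80.75 mol → 18340 g
% yield = 9590 / 18340 × 100 = 52.29 %

52.3 %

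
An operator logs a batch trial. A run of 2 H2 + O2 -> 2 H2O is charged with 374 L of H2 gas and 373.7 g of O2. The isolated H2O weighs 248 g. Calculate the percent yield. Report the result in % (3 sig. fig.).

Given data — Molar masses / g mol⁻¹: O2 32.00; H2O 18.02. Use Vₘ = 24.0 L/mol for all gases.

n(H2) = 374.0 / 24.0 = 15.58 mol
n(O2) = 373.7 / 32.00 = 11.68 mol
n/ν for H2 = 15.58/2 = 7.790
n/ν for O2 = 11.68/1 = 11.68
Smallest n/ν is H2 → limiting reagent.
theoretical n(H2O) = (2/2) × 15.58 = 15.58 mol → 280.8 g
% yield = 248 / 280.8 × 100 = 88.32 %

88.3 %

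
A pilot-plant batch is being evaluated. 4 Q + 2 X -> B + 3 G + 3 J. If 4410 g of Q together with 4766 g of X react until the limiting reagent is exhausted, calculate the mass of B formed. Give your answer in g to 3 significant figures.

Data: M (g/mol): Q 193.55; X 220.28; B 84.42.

481 g

n(Q) = 4410 / 193.55 = 22.78 mol
n(X) = 4766 / 220.28 = 21.64 mol
n/ν for Q = 22.78/4 = 5.695
n/ν for X = 21.64/2 = 10.82
Smallest n/ν is Q → limiting reagent.
n(B) = (1/4) × 22.78 = 5.695 mol
mass = 5.695 × 84.42 = 480.8 g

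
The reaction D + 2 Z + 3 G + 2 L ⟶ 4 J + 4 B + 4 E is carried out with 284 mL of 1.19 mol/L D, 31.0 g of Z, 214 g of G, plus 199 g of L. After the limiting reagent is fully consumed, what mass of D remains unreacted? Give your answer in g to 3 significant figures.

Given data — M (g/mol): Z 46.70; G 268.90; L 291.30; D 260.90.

19.0 g

n(D) = 1.19 × 284.0/1000 = 0.3380 mol
n(Z) = 31.00 / 46.70 = 0.6638 mol
n(G) = 214.0 / 268.90 = 0.7958 mol
n(L) = 199.0 / 291.30 = 0.6831 mol
n/ν → D: 0.3380, Z: 0.3319, G: 0.2653, L: 0.3416; G is limiting.
D consumed = (1/3) × 0.7958 = 0.2653 mol
D remaining = 0.3380 − 0.2653 = 0.07270 mol
mass = 0.07270 × 260.90 = 18.97 g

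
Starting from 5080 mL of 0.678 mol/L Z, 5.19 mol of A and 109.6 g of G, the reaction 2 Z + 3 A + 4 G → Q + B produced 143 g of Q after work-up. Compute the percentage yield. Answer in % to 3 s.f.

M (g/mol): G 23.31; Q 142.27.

85.5 %

n(Z) = 0.678 × 5080/1000 = 3.444 mol
n(A) = 5.190 mol
n(G) = 109.6 / 23.31 = 4.702 mol
n/ν for Z = 3.444/2 = 1.722
n/ν for A = 5.190/3 = 1.730
n/ν for G = 4.702/4 = 1.176
Smallest n/ν is G → limiting reagent.
theoretical n(Q) = (1/4) × 4.702 = 1.176 mol → 167.3 g
% yield = 143 / 167.3 × 100 = 85.48 %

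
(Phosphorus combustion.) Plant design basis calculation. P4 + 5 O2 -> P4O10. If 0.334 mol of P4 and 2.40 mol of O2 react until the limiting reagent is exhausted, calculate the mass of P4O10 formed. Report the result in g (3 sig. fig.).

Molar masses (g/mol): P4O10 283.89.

94.8 g

n(P4) = 0.3340 mol
n(O2) = 2.400 mol
n/ν for P4 = 0.3340/1 = 0.3340
n/ν for O2 = 2.400/5 = 0.4800
Smallest n/ν is P4 → limiting reagent.
n(P4O10) = (1/1) × 0.3340 = 0.3340 mol
mass = 0.3340 × 283.89 = 94.82 g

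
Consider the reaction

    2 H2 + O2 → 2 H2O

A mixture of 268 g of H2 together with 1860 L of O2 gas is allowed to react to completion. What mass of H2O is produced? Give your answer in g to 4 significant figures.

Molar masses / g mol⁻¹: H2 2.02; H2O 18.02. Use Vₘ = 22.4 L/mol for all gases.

2391 g

n(H2) = 268.0 / 2.02 = 132.7 mol
n(O2) = 1860 / 22.4 = 83.04 mol
n/ν for H2 = 132.7/2 = 66.35
n/ν for O2 = 83.04/1 = 83.04
Smallest n/ν is H2 → limiting reagent.
n(H2O) = (2/2) × 132.7 = 132.7 mol
mass = 132.7 × 18.02 = 2391 g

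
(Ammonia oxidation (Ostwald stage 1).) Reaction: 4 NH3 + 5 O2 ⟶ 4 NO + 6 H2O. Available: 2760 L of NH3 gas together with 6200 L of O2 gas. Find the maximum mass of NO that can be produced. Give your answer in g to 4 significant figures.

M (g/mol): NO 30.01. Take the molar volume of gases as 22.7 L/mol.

n(NH3) = 2760 / 22.7 = 121.6 mol
n(O2) = 6200 / 22.7 = 273.1 mol
n/ν → NH3: 30.40, O2: 54.62; NH3 is limiting.
n(NO) = (4/4) × 121.6 = 121.6 mol
mass = 121.6 × 30.01 = 3649 g

3649 g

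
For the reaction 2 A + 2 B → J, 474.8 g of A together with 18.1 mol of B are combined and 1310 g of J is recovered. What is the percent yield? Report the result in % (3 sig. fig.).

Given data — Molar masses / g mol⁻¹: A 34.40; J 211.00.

90.0 %

n(A) = 474.8 / 34.40 = 13.80 mol
n(B) = 18.10 mol
n/ν for A = 13.80/2 = 6.900
n/ν for B = 18.10/2 = 9.050
Smallest n/ν is A → limiting reagent.
theoretical n(J) = (1/2) × 13.80 = 6.900 mol → 1456 g
% yield = 1310 / 1456 × 100 = 89.97 %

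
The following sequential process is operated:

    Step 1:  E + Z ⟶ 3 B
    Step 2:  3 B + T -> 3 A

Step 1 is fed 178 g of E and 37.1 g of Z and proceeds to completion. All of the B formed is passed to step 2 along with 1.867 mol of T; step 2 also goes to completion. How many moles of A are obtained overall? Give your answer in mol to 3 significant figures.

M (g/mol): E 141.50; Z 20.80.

3.77 mol

Step 1:
n(E) = 178.0 / 141.50 = 1.258 mol
n(Z) = 37.10 / 20.80 = 1.784 mol
n/ν for E = 1.258/1 = 1.258
n/ν for Z = 1.784/1 = 1.784
Smallest n/ν is E → limiting reagent.
n(B) produced = (3/1) × 1.258 = 3.774 mol
Step 2:
n(B) available = 3.774 mol
n(T) = 1.867 mol
n/ν for B = 3.774/3 = 1.258
n/ν for T = 1.867/1 = 1.867
Smallest n/ν is B → limiting reagent.
n(A) = (3/3) × 3.774 = 3.774 mol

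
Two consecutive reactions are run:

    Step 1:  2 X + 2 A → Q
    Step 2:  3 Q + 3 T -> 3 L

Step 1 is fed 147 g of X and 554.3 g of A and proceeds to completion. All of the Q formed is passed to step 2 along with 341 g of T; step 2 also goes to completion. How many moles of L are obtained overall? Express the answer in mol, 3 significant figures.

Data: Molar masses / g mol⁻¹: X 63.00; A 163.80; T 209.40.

Step 1:
n(X) = 147.0 / 63.00 = 2.333 mol
n(A) = 554.3 / 163.80 = 3.384 mol
n/ν → X: 1.167, A: 1.692; X is limiting.
n(Q) produced = (1/2) × 2.333 = 1.167 mol
Step 2:
n(Q) available = 1.167 mol
n(T) = 341.0 / 209.40 = 1.628 mol
n/ν → Q: 0.3890, T: 0.5427; Q is limiting.
n(L) = (3/3) × 1.167 = 1.167 mol

1.17 mol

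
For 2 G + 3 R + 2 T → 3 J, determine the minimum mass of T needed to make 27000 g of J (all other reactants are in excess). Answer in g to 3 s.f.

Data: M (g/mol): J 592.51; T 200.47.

6090 g

n(J) = 27000 / 592.51 = 45.57 mol
n(T) = (2/3) × 45.57 = 30.38 mol
mass = 30.38 × 200.47 = 6090 g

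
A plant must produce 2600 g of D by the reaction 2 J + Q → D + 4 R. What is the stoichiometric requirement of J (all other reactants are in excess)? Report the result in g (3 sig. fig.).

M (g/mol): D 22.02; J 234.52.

55400 g

n(D) = 2600 / 22.02 = 118.1 mol
n(J) = (2/1) × 118.1 = 236.2 mol
mass = 236.2 × 234.52 = 55390 g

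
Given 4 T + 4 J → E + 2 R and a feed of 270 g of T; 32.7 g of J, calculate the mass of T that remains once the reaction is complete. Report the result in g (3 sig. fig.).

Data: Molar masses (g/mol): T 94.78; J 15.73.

n(T) = 270.0 / 94.78 = 2.849 mol
n(J) = 32.70 / 15.73 = 2.079 mol
n/ν for T = 2.849/4 = 0.7123
n/ν for J = 2.079/4 = 0.5198
Smallest n/ν is J → limiting reagent.
T consumed = (4/4) × 2.079 = 2.079 mol
T remaining = 2.849 − 2.079 = 0.7700 mol
mass = 0.7700 × 94.78 = 72.98 g

73.0 g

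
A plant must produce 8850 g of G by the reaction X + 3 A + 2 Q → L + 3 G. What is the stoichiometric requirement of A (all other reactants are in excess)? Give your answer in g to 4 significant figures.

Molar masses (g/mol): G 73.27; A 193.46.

n(G) = 8850 / 73.27 = 120.8 mol
n(A) = (3/3) × 120.8 = 120.8 mol
mass = 120.8 × 193.46 = 23370 g

23370 g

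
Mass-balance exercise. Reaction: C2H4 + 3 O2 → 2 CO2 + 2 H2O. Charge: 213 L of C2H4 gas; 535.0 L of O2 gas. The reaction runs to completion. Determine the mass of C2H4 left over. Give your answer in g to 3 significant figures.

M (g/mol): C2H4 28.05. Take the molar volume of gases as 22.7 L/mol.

42.8 g

n(C2H4) = 213.0 / 22.7 = 9.383 mol
n(O2) = 535.0 / 22.7 = 23.57 mol
n/ν for C2H4 = 9.383/1 = 9.383
n/ν for O2 = 23.57/3 = 7.857
Smallest n/ν is O2 → limiting reagent.
C2H4 consumed = (1/3) × 23.57 = 7.857 mol
C2H4 remaining = 9.383 − 7.857 = 1.526 mol
mass = 1.526 × 28.05 = 42.80 g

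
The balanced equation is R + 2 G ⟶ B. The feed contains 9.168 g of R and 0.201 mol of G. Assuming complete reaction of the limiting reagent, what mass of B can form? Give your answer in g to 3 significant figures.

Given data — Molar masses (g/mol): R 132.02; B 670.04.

n(R) = 9.168 / 132.02 = 0.06944 mol
n(G) = 0.2010 mol
n/ν → R: 0.06944, G: 0.1005; R is limiting.
n(B) = (1/1) × 0.06944 = 0.06944 mol
mass = 0.06944 × 670.04 = 46.53 g

46.5 g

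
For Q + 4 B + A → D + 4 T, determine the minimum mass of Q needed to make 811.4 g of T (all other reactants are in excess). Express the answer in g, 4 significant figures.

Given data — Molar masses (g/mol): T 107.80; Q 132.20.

n(T) = 811.4 / 107.80 = 7.527 mol
n(Q) = (1/4) × 7.527 = 1.882 mol
mass = 1.882 × 132.20 = 248.8 g

248.8 g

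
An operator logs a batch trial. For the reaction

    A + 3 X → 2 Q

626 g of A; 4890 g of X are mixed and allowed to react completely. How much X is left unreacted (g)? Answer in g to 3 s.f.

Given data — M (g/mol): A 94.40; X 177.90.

n(A) = 626.0 / 94.40 = 6.631 mol
n(X) = 4890 / 177.90 = 27.49 mol
n/ν → A: 6.631, X: 9.163; A is limiting.
X consumed = (3/1) × 6.631 = 19.89 mol
X remaining = 27.49 − 19.89 = 7.600 mol
mass = 7.600 × 177.90 = 1352 g

1350 g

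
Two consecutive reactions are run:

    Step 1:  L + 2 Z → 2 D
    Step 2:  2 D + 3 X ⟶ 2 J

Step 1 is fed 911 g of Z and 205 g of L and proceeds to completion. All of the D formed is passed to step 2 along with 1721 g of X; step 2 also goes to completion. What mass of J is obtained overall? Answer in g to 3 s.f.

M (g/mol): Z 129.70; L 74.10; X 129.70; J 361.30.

2000 g

Step 1:
n(Z) = 911.0 / 129.70 = 7.024 mol
n(L) = 205.0 / 74.10 = 2.767 mol
n/ν for Z = 7.024/2 = 3.512
n/ν for L = 2.767/1 = 2.767
Smallest n/ν is L → limiting reagent.
n(D) produced = (2/1) × 2.767 = 5.534 mol
Step 2:
n(D) available = 5.534 mol
n(X) = 1721 / 129.70 = 13.27 mol
n/ν for D = 5.534/2 = 2.767
n/ν for X = 13.27/3 = 4.423
Smallest n/ν is D → limiting reagent.
n(J) = (2/2) × 5.534 = 5.534 mol
mass = 5.534 × 361.30 = 1999 g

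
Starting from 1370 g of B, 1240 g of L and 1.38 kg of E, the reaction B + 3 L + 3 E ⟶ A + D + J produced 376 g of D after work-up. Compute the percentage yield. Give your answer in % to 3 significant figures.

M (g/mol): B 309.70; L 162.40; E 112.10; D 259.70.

56.9 %

n(B) = 1370 / 309.70 = 4.424 mol
n(L) = 1240 / 162.40 = 7.635 mol
n(E) = 1.380×1000 / 112.10 = 12.31 mol
n/ν for B = 4.424/1 = 4.424
n/ν for L = 7.635/3 = 2.545
n/ν for E = 12.31/3 = 4.103
Smallest n/ν is L → limiting reagent.
theoretical n(D) = (1/3) × 7.635 = 2.545 mol → 660.9 g
% yield = 376 / 660.9 × 100 = 56.89 %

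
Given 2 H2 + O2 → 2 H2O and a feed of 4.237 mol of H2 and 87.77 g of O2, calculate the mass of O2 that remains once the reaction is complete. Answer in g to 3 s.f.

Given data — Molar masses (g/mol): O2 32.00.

n(H2) = 4.237 mol
n(O2) = 87.77 / 32.00 = 2.743 mol
n/ν → H2: 2.119, O2: 2.743; H2 is limiting.
O2 consumed = (1/2) × 4.237 = 2.119 mol
O2 remaining = 2.743 − 2.119 = 0.6240 mol
mass = 0.6240 × 32.00 = 19.97 g

20.0 g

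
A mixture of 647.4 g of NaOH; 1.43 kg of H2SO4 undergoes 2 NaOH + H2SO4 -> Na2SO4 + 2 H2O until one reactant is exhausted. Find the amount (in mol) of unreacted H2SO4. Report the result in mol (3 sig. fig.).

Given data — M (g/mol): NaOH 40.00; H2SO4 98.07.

n(NaOH) = 647.4 / 40.00 = 16.19 mol
n(H2SO4) = 1.430×1000 / 98.07 = 14.58 mol
n/ν → NaOH: 8.095, H2SO4: 14.58; NaOH is limiting.
H2SO4 consumed = (1/2) × 16.19 = 8.095 mol
H2SO4 remaining = 14.58 − 8.095 = 6.485 mol

6.49 mol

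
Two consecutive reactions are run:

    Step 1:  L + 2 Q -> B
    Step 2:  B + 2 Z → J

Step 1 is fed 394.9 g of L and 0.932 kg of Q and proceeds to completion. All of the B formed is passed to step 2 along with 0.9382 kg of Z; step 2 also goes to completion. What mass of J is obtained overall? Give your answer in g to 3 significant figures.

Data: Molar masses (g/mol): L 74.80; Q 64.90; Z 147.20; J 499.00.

Step 1:
n(L) = 394.9 / 74.80 = 5.279 mol
n(Q) = 0.9320×1000 / 64.90 = 14.36 mol
n/ν for L = 5.279/1 = 5.279
n/ν for Q = 14.36/2 = 7.180
Smallest n/ν is L → limiting reagent.
n(B) produced = (1/1) × 5.279 = 5.279 mol
Step 2:
n(B) available = 5.279 mol
n(Z) = 0.9382×1000 / 147.20 = 6.374 mol
n/ν for B = 5.279/1 = 5.279
n/ν for Z = 6.374/2 = 3.187
Smallest n/ν is Z → limiting reagent.
n(J) = (1/2) × 6.374 = 3.187 mol
mass = 3.187 × 499.00 = 1590 g

1590 g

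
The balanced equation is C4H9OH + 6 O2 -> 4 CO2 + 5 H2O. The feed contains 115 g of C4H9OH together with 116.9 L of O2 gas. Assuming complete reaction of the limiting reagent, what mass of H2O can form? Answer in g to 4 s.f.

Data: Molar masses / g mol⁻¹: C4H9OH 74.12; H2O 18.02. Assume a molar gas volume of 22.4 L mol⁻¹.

n(C4H9OH) = 115.0 / 74.12 = 1.552 mol
n(O2) = 116.9 / 22.4 = 5.219 mol
n/ν → C4H9OH: 1.552, O2: 0.8698; O2 is limiting.
n(H2O) = (5/6) × 5.219 = 4.349 mol
mass = 4.349 × 18.02 = 78.37 g

78.37 g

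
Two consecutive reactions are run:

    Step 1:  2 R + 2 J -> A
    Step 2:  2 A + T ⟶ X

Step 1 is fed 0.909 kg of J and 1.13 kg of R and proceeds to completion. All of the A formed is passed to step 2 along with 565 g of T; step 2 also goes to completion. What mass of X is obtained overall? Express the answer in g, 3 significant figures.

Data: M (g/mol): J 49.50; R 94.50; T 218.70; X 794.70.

Step 1:
n(J) = 0.9090×1000 / 49.50 = 18.36 mol
n(R) = 1.130×1000 / 94.50 = 11.96 mol
n/ν for J = 18.36/2 = 9.180
n/ν for R = 11.96/2 = 5.980
Smallest n/ν is R → limiting reagent.
n(A) produced = (1/2) × 11.96 = 5.980 mol
Step 2:
n(A) available = 5.980 mol
n(T) = 565.0 / 218.70 = 2.583 mol
n/ν for A = 5.980/2 = 2.990
n/ν for T = 2.583/1 = 2.583
Smallest n/ν is T → limiting reagent.
n(X) = (1/1) × 2.583 = 2.583 mol
mass = 2.583 × 794.70 = 2053 g

2050 g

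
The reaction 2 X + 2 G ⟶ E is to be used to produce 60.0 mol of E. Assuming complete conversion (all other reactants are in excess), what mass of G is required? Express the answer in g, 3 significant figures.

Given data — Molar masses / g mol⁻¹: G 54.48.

n(E) = 60.00 mol
n(G) = (2/1) × 60.00 = 120.0 mol
mass = 120.0 × 54.48 = 6538 g

6540 g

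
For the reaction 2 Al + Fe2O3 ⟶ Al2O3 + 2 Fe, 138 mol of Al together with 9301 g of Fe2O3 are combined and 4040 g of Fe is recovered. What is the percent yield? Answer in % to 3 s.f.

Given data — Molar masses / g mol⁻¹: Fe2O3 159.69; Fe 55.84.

n(Al) = 138.0 mol
n(Fe2O3) = 9301 / 159.69 = 58.24 mol
n/ν for Al = 138.0/2 = 69.00
n/ν for Fe2O3 = 58.24/1 = 58.24
Smallest n/ν is Fe2O3 → limiting reagent.
theoretical n(Fe) = (2/1) × 58.24 = 116.5 mol → 6505 g
% yield = 4040 / 6505 × 100 = 62.11 %

62.1 %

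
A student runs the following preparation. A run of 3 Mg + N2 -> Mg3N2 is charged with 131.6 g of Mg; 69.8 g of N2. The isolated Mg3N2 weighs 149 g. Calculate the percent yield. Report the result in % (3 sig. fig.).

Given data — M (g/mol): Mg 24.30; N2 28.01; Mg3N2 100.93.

n(Mg) = 131.6 / 24.30 = 5.416 mol
n(N2) = 69.80 / 28.01 = 2.492 mol
n/ν for Mg = 5.416/3 = 1.805
n/ν for N2 = 2.492/1 = 2.492
Smallest n/ν is Mg → limiting reagent.
theoretical n(Mg3N2) = (1/3) × 5.416 = 1.805 mol → 182.2 g
% yield = 149 / 182.2 × 100 = 81.78 %

81.8 %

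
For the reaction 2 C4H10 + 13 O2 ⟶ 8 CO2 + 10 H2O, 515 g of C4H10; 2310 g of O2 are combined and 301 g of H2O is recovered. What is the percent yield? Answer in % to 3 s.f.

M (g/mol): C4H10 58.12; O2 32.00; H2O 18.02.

n(C4H10) = 515.0 / 58.12 = 8.861 mol
n(O2) = 2310 / 32.00 = 72.19 mol
n/ν → C4H10: 4.431, O2: 5.553; C4H10 is limiting.
theoretical n(H2O) = (10/2) × 8.861 = 44.31 mol → 798.5 g
% yield = 301 / 798.5 × 100 = 37.70 %

37.7 %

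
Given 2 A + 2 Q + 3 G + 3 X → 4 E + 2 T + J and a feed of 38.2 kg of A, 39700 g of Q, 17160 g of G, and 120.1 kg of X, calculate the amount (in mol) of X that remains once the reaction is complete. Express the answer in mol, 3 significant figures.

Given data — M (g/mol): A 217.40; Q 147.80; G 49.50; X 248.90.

219 mol

n(A) = 38.20×1000 / 217.40 = 175.7 mol
n(Q) = 39700 / 147.80 = 268.6 mol
n(G) = 17160 / 49.50 = 346.7 mol
n(X) = 120.1×1000 / 248.90 = 482.5 mol
n/ν for A = 175.7/2 = 87.85
n/ν for Q = 268.6/2 = 134.3
n/ν for G = 346.7/3 = 115.6
n/ν for X = 482.5/3 = 160.8
Smallest n/ν is A → limiting reagent.
X consumed = (3/2) × 175.7 = 263.6 mol
X remaining = 482.5 − 263.6 = 218.9 mol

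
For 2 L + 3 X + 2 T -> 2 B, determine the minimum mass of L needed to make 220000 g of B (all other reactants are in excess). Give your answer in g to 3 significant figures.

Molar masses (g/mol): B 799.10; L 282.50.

n(B) = 220000 / 799.10 = 275.3 mol
n(L) = (2/2) × 275.3 = 275.3 mol
mass = 275.3 × 282.50 = 77770 g

77800 g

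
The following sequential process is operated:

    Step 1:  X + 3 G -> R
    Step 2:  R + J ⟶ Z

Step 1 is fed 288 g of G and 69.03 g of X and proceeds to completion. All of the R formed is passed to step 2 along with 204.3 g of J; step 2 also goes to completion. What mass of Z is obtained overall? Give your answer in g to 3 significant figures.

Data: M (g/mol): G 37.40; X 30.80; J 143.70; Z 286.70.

408 g

Step 1:
n(G) = 288.0 / 37.40 = 7.701 mol
n(X) = 69.03 / 30.80 = 2.241 mol
n/ν for G = 7.701/3 = 2.567
n/ν for X = 2.241/1 = 2.241
Smallest n/ν is X → limiting reagent.
n(R) produced = (1/1) × 2.241 = 2.241 mol
Step 2:
n(R) available = 2.241 mol
n(J) = 204.3 / 143.70 = 1.422 mol
n/ν for R = 2.241/1 = 2.241
n/ν for J = 1.422/1 = 1.422
Smallest n/ν is J → limiting reagent.
n(Z) = (1/1) × 1.422 = 1.422 mol
mass = 1.422 × 286.70 = 407.7 g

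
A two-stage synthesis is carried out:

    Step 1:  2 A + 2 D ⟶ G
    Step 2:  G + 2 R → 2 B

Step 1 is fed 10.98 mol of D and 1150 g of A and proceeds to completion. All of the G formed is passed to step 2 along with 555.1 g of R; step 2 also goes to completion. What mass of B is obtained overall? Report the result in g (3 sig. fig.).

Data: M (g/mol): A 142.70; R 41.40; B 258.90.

Step 1:
n(D) = 10.98 mol
n(A) = 1150 / 142.70 = 8.059 mol
n/ν for D = 10.98/2 = 5.490
n/ν for A = 8.059/2 = 4.030
Smallest n/ν is A → limiting reagent.
n(G) produced = (1/2) × 8.059 = 4.030 mol
Step 2:
n(G) available = 4.030 mol
n(R) = 555.1 / 41.40 = 13.41 mol
n/ν for G = 4.030/1 = 4.030
n/ν for R = 13.41/2 = 6.705
Smallest n/ν is G → limiting reagent.
n(B) = (2/1) × 4.030 = 8.060 mol
mass = 8.060 × 258.90 = 2087 g

2090 g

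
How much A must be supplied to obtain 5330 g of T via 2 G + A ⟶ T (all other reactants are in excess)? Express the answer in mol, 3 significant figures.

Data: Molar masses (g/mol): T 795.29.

6.70 mol

n(T) = 5330 / 795.29 = 6.702 mol
n(A) = (1/1) × 6.702 = 6.702 mol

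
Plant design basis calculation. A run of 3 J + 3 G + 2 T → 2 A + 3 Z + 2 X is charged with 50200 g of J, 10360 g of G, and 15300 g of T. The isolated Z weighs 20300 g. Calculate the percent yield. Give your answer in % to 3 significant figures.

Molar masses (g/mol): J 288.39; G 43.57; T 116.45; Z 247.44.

47.1 %

n(J) = 50200 / 288.39 = 174.1 mol
n(G) = 10360 / 43.57 = 237.8 mol
n(T) = 15300 / 116.45 = 131.4 mol
n/ν for J = 174.1/3 = 58.03
n/ν for G = 237.8/3 = 79.27
n/ν for T = 131.4/2 = 65.70
Smallest n/ν is J → limiting reagent.
theoretical n(Z) = (3/3) × 174.1 = 174.1 mol → 43080 g
% yield = 20300 / 43080 × 100 = 47.12 %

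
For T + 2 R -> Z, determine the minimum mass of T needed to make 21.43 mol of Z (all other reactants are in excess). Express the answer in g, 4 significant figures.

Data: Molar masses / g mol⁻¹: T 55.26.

n(Z) = 21.43 mol
n(T) = (1/1) × 21.43 = 21.43 mol
mass = 21.43 × 55.26 = 1184 g

1184 g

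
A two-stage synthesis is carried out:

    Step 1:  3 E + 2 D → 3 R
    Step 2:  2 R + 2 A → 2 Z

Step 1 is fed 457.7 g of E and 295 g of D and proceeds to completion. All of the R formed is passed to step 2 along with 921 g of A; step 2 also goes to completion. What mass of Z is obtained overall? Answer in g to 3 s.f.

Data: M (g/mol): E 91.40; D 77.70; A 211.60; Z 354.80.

1540 g

Step 1:
n(E) = 457.7 / 91.40 = 5.008 mol
n(D) = 295.0 / 77.70 = 3.797 mol
n/ν for E = 5.008/3 = 1.669
n/ν for D = 3.797/2 = 1.899
Smallest n/ν is E → limiting reagent.
n(R) produced = (3/3) × 5.008 = 5.008 mol
Step 2:
n(R) available = 5.008 mol
n(A) = 921.0 / 211.60 = 4.353 mol
n/ν for R = 5.008/2 = 2.504
n/ν for A = 4.353/2 = 2.177
Smallest n/ν is A → limiting reagent.
n(Z) = (2/2) × 4.353 = 4.353 mol
mass = 4.353 × 354.80 = 1544 g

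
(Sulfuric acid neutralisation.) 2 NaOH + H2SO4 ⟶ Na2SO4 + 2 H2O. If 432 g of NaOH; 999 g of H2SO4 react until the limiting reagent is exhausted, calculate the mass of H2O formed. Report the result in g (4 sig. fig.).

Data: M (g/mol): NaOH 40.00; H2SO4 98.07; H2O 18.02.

194.6 g

n(NaOH) = 432.0 / 40.00 = 10.80 mol
n(H2SO4) = 999.0 / 98.07 = 10.19 mol
n/ν for NaOH = 10.80/2 = 5.400
n/ν for H2SO4 = 10.19/1 = 10.19
Smallest n/ν is NaOH → limiting reagent.
n(H2O) = (2/2) × 10.80 = 10.80 mol
mass = 10.80 × 18.02 = 194.6 g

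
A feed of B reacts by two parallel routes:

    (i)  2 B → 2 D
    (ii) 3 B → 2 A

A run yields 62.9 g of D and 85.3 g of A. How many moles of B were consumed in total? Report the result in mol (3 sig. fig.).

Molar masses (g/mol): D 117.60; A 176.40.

n(D) = 62.9 / 117.60 = 0.5349 mol
n(A) = 85.3 / 176.40 = 0.4836 mol
n(B) via (i) = (2/2)×0.5349 = 0.5349 mol
n(B) via (ii) = (3/2)×0.4836 = 0.7254 mol
total n(B) = 0.5349 + 0.7254 = 1.260 mol

1.26 mol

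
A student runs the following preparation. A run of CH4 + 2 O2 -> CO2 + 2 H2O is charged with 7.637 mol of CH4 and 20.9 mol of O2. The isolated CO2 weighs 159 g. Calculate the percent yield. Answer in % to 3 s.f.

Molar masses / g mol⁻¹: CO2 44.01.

47.3 %

n(CH4) = 7.637 mol
n(O2) = 20.90 mol
n/ν for CH4 = 7.637/1 = 7.637
n/ν for O2 = 20.90/2 = 10.45
Smallest n/ν is CH4 → limiting reagent.
theoretical n(CO2) = (1/1) × 7.637 = 7.637 mol → 336.1 g
% yield = 159 / 336.1 × 100 = 47.31 %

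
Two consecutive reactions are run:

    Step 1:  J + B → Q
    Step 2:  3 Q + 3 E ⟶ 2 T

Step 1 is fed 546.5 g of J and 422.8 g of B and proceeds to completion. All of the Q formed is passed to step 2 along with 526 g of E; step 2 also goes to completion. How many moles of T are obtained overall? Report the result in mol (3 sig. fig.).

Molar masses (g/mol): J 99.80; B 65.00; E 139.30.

Step 1:
n(J) = 546.5 / 99.80 = 5.476 mol
n(B) = 422.8 / 65.00 = 6.505 mol
n/ν → J: 5.476, B: 6.505; J is limiting.
n(Q) produced = (1/1) × 5.476 = 5.476 mol
Step 2:
n(Q) available = 5.476 mol
n(E) = 526.0 / 139.30 = 3.776 mol
n/ν → Q: 1.825, E: 1.259; E is limiting.
n(T) = (2/3) × 3.776 = 2.517 mol

2.52 mol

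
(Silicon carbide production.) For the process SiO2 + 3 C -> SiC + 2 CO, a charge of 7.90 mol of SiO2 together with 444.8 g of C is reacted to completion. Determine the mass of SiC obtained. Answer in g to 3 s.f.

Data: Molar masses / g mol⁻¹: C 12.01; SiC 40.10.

n(SiO2) = 7.900 mol
n(C) = 444.8 / 12.01 = 37.04 mol
n/ν for SiO2 = 7.900/1 = 7.900
n/ν for C = 37.04/3 = 12.35
Smallest n/ν is SiO2 → limiting reagent.
n(SiC) = (1/1) × 7.900 = 7.900 mol
mass = 7.900 × 40.10 = 316.8 g

317 g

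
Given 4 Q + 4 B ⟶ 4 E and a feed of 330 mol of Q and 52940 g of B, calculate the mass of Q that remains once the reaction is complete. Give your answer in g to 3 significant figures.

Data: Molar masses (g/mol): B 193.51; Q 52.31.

2950 g

n(Q) = 330.0 mol
n(B) = 52940 / 193.51 = 273.6 mol
n/ν for Q = 330.0/4 = 82.50
n/ν for B = 273.6/4 = 68.40
Smallest n/ν is B → limiting reagent.
Q consumed = (4/4) × 273.6 = 273.6 mol
Q remaining = 330.0 − 273.6 = 56.40 mol
mass = 56.40 × 52.31 = 2950 g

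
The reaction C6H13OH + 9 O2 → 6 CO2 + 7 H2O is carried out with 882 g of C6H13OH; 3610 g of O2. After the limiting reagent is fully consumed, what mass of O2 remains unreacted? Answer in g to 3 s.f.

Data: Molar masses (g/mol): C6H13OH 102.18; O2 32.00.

n(C6H13OH) = 882.0 / 102.18 = 8.632 mol
n(O2) = 3610 / 32.00 = 112.8 mol
n/ν for C6H13OH = 8.632/1 = 8.632
n/ν for O2 = 112.8/9 = 12.53
Smallest n/ν is C6H13OH → limiting reagent.
O2 consumed = (9/1) × 8.632 = 77.69 mol
O2 remaining = 112.8 − 77.69 = 35.11 mol
mass = 35.11 × 32.00 = 1124 g

1120 g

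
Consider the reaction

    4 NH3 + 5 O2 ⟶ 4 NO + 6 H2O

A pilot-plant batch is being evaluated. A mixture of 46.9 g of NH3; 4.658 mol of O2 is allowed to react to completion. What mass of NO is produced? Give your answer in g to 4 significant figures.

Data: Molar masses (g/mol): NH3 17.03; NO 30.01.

n(NH3) = 46.90 / 17.03 = 2.754 mol
n(O2) = 4.658 mol
n/ν for NH3 = 2.754/4 = 0.6885
n/ν for O2 = 4.658/5 = 0.9316
Smallest n/ν is NH3 → limiting reagent.
n(NO) = (4/4) × 2.754 = 2.754 mol
mass = 2.754 × 30.01 = 82.65 g

82.65 g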